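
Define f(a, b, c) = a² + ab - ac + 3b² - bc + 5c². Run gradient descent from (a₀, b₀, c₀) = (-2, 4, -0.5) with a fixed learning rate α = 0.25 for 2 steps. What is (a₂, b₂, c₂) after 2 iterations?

(-0.34375, 1.65625, -2.8125)

∇f = (2a + b - c, a + 6b - c, -a - b + 10c)
(a₁, b₁, c₁) = (-2, 4, -0.5) − 0.25·(0.5, 22.5, -7) = (-2.125, -1.625, 1.25)
(a₂, b₂, c₂) = (-2.125, -1.625, 1.25) − 0.25·(-7.125, -13.125, 16.25) = (-0.34375, 1.65625, -2.8125)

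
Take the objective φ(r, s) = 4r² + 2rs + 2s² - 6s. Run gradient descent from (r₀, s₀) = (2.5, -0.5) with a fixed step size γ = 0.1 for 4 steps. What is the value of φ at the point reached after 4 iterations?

∇φ = (8r + 2s, 2r + 4s - 6)
(r₁, s₁) = (2.5, -0.5) − 0.1·(19, -3) = (0.6, -0.2)
(r₂, s₂) = (0.6, -0.2) − 0.1·(4.4, -5.6) = (0.16, 0.36)
(r₃, s₃) = (0.16, 0.36) − 0.1·(2, -4.24) = (-0.04, 0.784)
(r₄, s₄) = (-0.04, 0.784) − 0.1·(1.248, -2.944) = (-0.1648, 1.0784)
φ(-0.1648, 1.0784) = -4.39131136

-4.39131136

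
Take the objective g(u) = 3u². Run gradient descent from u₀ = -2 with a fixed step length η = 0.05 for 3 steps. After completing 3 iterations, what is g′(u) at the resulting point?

-4.116

g′(u) = 6u
u₁ = -2 − 0.05·(-12) = -1.4
u₂ = -1.4 − 0.05·(-8.4) = -0.98
u₃ = -0.98 − 0.05·(-5.88) = -0.686
g′(u) at (-0.686) = -4.116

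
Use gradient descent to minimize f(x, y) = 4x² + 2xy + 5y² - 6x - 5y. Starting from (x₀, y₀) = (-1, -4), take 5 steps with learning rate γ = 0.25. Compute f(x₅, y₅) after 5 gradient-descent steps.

∇f = (8x + 2y - 6, 2x + 10y - 5)
Step 1: at (-1, -4), ∇f = (-22, -47) → (-1, -4) − 0.25·(-22, -47) = (4.5, 7.75)
Step 2: at (4.5, 7.75), ∇f = (45.5, 81.5) → (4.5, 7.75) − 0.25·(45.5, 81.5) = (-6.875, -12.625)
Step 3: at (-6.875, -12.625), ∇f = (-86.25, -145) → (-6.875, -12.625) − 0.25·(-86.25, -145) = (14.6875, 23.625)
Step 4: at (14.6875, 23.625), ∇f = (158.75, 260.625) → (14.6875, 23.625) − 0.25·(158.75, 260.625) = (-25, -41.53125)
Step 5: at (-25, -41.53125), ∇f = (-289.0625, -470.3125) → (-25, -41.53125) − 0.25·(-289.0625, -470.3125) = (47.265625, 76.046875)
f(47.265625, 76.046875) = 44376.771240234375

44376.771240234375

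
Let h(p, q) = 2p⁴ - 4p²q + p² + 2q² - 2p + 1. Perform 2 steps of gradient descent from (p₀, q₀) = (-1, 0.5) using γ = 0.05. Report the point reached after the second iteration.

(-0.4976, 0.552)

∇h = (8p³ - 8pq + 2p - 2, -4p² + 4q)
(p₁, q₁) = (-1, 0.5) − 0.05·(-8, -2) = (-0.6, 0.6)
(p₂, q₂) = (-0.6, 0.6) − 0.05·(-2.048, 0.96) = (-0.4976, 0.552)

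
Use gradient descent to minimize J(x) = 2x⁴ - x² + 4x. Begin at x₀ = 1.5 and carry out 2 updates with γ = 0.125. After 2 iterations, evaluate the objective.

1245

J′(x) = 8x³ - 2x + 4
Step 1: J′(1.5) = 28; x₁ = 1.5 − 0.125·28 = -2
Step 2: J′(-2) = -56; x₂ = -2 − 0.125·(-56) = 5
J(5) = 1245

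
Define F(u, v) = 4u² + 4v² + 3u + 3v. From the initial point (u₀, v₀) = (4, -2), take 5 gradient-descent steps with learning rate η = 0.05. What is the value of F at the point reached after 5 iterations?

-0.5981884416

∇F = (8u + 3, 8v + 3)
(u₁, v₁) = (4, -2) − 0.05·(35, -13) = (2.25, -1.35)
(u₂, v₂) = (2.25, -1.35) − 0.05·(21, -7.8) = (1.2, -0.96)
(u₃, v₃) = (1.2, -0.96) − 0.05·(12.6, -4.68) = (0.57, -0.726)
(u₄, v₄) = (0.57, -0.726) − 0.05·(7.56, -2.808) = (0.192, -0.5856)
(u₅, v₅) = (0.192, -0.5856) − 0.05·(4.536, -1.6848) = (-0.0348, -0.50136)
F(-0.0348, -0.50136) = -0.5981884416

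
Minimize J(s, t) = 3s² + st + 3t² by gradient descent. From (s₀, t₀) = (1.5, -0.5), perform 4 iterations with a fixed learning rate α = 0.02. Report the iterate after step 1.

(1.33, -0.47)

∇J = (6s + t, s + 6t)
Step 1: at (1.5, -0.5), ∇J = (8.5, -1.5) → (1.5, -0.5) − 0.02·(8.5, -1.5) = (1.33, -0.47)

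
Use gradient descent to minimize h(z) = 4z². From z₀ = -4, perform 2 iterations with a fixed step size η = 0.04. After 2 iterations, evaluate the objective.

13.68408064

h′(z) = 8z
z₁ = -4 − 0.04·(-32) = -2.72
z₂ = -2.72 − 0.04·(-21.76) = -1.8496
h(-1.8496) = 13.68408064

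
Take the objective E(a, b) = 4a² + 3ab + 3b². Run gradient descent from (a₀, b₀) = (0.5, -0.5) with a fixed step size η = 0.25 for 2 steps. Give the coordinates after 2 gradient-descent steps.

∇E = (8a + 3b, 3a + 6b)
Step 1: at (0.5, -0.5), ∇E = (2.5, -1.5) → (0.5, -0.5) − 0.25·(2.5, -1.5) = (-0.125, -0.125)
Step 2: at (-0.125, -0.125), ∇E = (-1.375, -1.125) → (-0.125, -0.125) − 0.25·(-1.375, -1.125) = (0.21875, 0.15625)

(0.21875, 0.15625)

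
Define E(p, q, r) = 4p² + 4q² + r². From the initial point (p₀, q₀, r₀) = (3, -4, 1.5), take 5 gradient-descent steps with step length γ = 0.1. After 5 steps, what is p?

∇E = (8p, 8q, 2r)
Step 1: at (3, -4, 1.5), ∇E = (24, -32, 3) → (3, -4, 1.5) − 0.1·(24, -32, 3) = (0.6, -0.8, 1.2)
Step 2: at (0.6, -0.8, 1.2), ∇E = (4.8, -6.4, 2.4) → (0.6, -0.8, 1.2) − 0.1·(4.8, -6.4, 2.4) = (0.12, -0.16, 0.96)
Step 3: at (0.12, -0.16, 0.96), ∇E = (0.96, -1.28, 1.92) → (0.12, -0.16, 0.96) − 0.1·(0.96, -1.28, 1.92) = (0.024, -0.032, 0.768)
Step 4: at (0.024, -0.032, 0.768), ∇E = (0.192, -0.256, 1.536) → (0.024, -0.032, 0.768) − 0.1·(0.192, -0.256, 1.536) = (0.0048, -0.0064, 0.6144)
Step 5: at (0.0048, -0.0064, 0.6144), ∇E = (0.0384, -0.0512, 1.2288) → (0.0048, -0.0064, 0.6144) − 0.1·(0.0384, -0.0512, 1.2288) = (0.00096, -0.00128, 0.49152)
p = 0.00096

0.00096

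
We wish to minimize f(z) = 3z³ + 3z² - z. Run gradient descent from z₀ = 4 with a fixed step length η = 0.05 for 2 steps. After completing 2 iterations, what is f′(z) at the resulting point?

1122.286047640625

f′(z) = 9z² + 6z - 1
z₁ = 4 − 0.05·167 = -4.35
z₂ = -4.35 − 0.05·143.2025 = -11.510125
f′(z) at (-11.510125) = 1122.286047640625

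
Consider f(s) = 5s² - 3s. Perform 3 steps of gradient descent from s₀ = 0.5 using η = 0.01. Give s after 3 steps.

f′(s) = 10s - 3
Step 1: f′(0.5) = 2; s₁ = 0.5 − 0.01·2 = 0.48
Step 2: f′(0.48) = 1.8; s₂ = 0.48 − 0.01·1.8 = 0.462
Step 3: f′(0.462) = 1.62; s₃ = 0.462 − 0.01·1.62 = 0.4458

0.4458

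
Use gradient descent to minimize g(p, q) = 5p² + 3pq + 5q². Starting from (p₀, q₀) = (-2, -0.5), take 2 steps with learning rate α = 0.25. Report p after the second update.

∇g = (10p + 3q, 3p + 10q)
(p₁, q₁) = (-2, -0.5) − 0.25·(-21.5, -11) = (3.375, 2.25)
(p₂, q₂) = (3.375, 2.25) − 0.25·(40.5, 32.625) = (-6.75, -5.90625)
p = -6.75

-6.75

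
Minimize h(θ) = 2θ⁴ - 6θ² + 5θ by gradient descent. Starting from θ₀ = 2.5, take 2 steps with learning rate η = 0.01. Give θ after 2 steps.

1.36

h′(θ) = 8θ³ - 12θ + 5
Step 1: h′(2.5) = 100; θ₁ = 2.5 − 0.01·100 = 1.5
Step 2: h′(1.5) = 14; θ₂ = 1.5 − 0.01·14 = 1.36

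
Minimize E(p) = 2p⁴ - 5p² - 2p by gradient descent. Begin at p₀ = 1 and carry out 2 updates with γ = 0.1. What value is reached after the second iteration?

0.8048

E′(p) = 8p³ - 10p - 2
p₁ = 1 − 0.1·(-4) = 1.4
p₂ = 1.4 − 0.1·5.952 = 0.8048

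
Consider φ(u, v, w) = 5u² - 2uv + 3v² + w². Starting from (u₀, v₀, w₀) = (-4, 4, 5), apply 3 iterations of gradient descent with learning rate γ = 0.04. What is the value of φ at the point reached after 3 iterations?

23.08207323136

∇φ = (10u - 2v, -2u + 6v, 2w)
(u₁, v₁, w₁) = (-4, 4, 5) − 0.04·(-48, 32, 10) = (-2.08, 2.72, 4.6)
(u₂, v₂, w₂) = (-2.08, 2.72, 4.6) − 0.04·(-26.24, 20.48, 9.2) = (-1.0304, 1.9008, 4.232)
(u₃, v₃, w₃) = (-1.0304, 1.9008, 4.232) − 0.04·(-14.1056, 13.4656, 8.464) = (-0.466176, 1.362176, 3.89344)
φ(-0.466176, 1.362176, 3.89344) = 23.08207323136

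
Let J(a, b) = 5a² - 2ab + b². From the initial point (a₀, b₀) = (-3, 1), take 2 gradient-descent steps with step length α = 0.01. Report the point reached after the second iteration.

(-2.3936, 0.848)

∇J = (10a - 2b, -2a + 2b)
(a₁, b₁) = (-3, 1) − 0.01·(-32, 8) = (-2.68, 0.92)
(a₂, b₂) = (-2.68, 0.92) − 0.01·(-28.64, 7.2) = (-2.3936, 0.848)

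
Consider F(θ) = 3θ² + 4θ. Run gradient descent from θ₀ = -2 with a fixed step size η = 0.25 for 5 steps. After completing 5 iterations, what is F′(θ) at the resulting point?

0.25

F′(θ) = 6θ + 4
Step 1: F′(-2) = -8; θ₁ = -2 − 0.25·(-8) = 0
Step 2: F′(0) = 4; θ₂ = 0 − 0.25·4 = -1
Step 3: F′(-1) = -2; θ₃ = -1 − 0.25·(-2) = -0.5
Step 4: F′(-0.5) = 1; θ₄ = -0.5 − 0.25·1 = -0.75
Step 5: F′(-0.75) = -0.5; θ₅ = -0.75 − 0.25·(-0.5) = -0.625
F′(θ) at (-0.625) = 0.25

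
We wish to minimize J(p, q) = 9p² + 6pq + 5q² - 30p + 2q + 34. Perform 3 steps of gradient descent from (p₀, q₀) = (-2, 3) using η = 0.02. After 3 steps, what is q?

1.737152

∇J = (18p + 6q - 30, 6p + 10q + 2)
Step 1: at (-2, 3), ∇J = (-48, 20) → (-2, 3) − 0.02·(-48, 20) = (-1.04, 2.6)
Step 2: at (-1.04, 2.6), ∇J = (-33.12, 21.76) → (-1.04, 2.6) − 0.02·(-33.12, 21.76) = (-0.3776, 2.1648)
Step 3: at (-0.3776, 2.1648), ∇J = (-23.808, 21.3824) → (-0.3776, 2.1648) − 0.02·(-23.808, 21.3824) = (0.09856, 1.737152)
q = 1.737152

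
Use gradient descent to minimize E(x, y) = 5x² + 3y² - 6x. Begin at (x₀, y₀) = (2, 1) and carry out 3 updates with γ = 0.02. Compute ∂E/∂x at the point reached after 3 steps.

∇E = (10x - 6, 6y)
(x₁, y₁) = (2, 1) − 0.02·(14, 6) = (1.72, 0.88)
(x₂, y₂) = (1.72, 0.88) − 0.02·(11.2, 5.28) = (1.496, 0.7744)
(x₃, y₃) = (1.496, 0.7744) − 0.02·(8.96, 4.6464) = (1.3168, 0.681472)
∂E/∂x at (1.3168, 0.681472) = 7.168

7.168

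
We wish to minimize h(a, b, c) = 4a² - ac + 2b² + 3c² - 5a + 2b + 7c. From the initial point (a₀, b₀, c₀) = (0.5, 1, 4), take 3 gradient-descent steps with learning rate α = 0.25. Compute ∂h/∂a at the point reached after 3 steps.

∇h = (8a - c - 5, 4b + 2, -a + 6c + 7)
Step 1: at (0.5, 1, 4), ∇h = (-5, 6, 30.5) → (0.5, 1, 4) − 0.25·(-5, 6, 30.5) = (1.75, -0.5, -3.625)
Step 2: at (1.75, -0.5, -3.625), ∇h = (12.625, 0, -16.5) → (1.75, -0.5, -3.625) − 0.25·(12.625, 0, -16.5) = (-1.40625, -0.5, 0.5)
Step 3: at (-1.40625, -0.5, 0.5), ∇h = (-16.75, 0, 11.40625) → (-1.40625, -0.5, 0.5) − 0.25·(-16.75, 0, 11.40625) = (2.78125, -0.5, -2.3515625)
∂h/∂a at (2.78125, -0.5, -2.3515625) = 19.6015625

19.6015625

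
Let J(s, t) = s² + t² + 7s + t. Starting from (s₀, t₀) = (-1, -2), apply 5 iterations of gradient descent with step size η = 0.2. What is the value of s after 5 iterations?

∇J = (2s + 7, 2t + 1)
Step 1: at (-1, -2), ∇J = (5, -3) → (-1, -2) − 0.2·(5, -3) = (-2, -1.4)
Step 2: at (-2, -1.4), ∇J = (3, -1.8) → (-2, -1.4) − 0.2·(3, -1.8) = (-2.6, -1.04)
Step 3: at (-2.6, -1.04), ∇J = (1.8, -1.08) → (-2.6, -1.04) − 0.2·(1.8, -1.08) = (-2.96, -0.824)
Step 4: at (-2.96, -0.824), ∇J = (1.08, -0.648) → (-2.96, -0.824) − 0.2·(1.08, -0.648) = (-3.176, -0.6944)
Step 5: at (-3.176, -0.6944), ∇J = (0.648, -0.3888) → (-3.176, -0.6944) − 0.2·(0.648, -0.3888) = (-3.3056, -0.61664)
s = -3.3056

-3.3056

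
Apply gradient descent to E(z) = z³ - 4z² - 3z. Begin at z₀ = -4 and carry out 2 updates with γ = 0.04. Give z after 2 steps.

E′(z) = 3z² - 8z - 3
z₁ = -4 − 0.04·77 = -7.08
z₂ = -7.08 − 0.04·204.0192 = -15.240768

-15.240768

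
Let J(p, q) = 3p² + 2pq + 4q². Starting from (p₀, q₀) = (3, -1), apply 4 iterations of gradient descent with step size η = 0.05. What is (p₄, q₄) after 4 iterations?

(0.9138, -0.4931)

∇J = (6p + 2q, 2p + 8q)
Step 1: at (3, -1), ∇J = (16, -2) → (3, -1) − 0.05·(16, -2) = (2.2, -0.9)
Step 2: at (2.2, -0.9), ∇J = (11.4, -2.8) → (2.2, -0.9) − 0.05·(11.4, -2.8) = (1.63, -0.76)
Step 3: at (1.63, -0.76), ∇J = (8.26, -2.82) → (1.63, -0.76) − 0.05·(8.26, -2.82) = (1.217, -0.619)
Step 4: at (1.217, -0.619), ∇J = (6.064, -2.518) → (1.217, -0.619) − 0.05·(6.064, -2.518) = (0.9138, -0.4931)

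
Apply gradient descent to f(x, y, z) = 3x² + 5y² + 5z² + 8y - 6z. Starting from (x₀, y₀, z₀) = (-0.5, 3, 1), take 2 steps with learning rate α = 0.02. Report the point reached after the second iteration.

(-0.3872, 1.632, 0.856)

∇f = (6x, 10y + 8, 10z - 6)
(x₁, y₁, z₁) = (-0.5, 3, 1) − 0.02·(-3, 38, 4) = (-0.44, 2.24, 0.92)
(x₂, y₂, z₂) = (-0.44, 2.24, 0.92) − 0.02·(-2.64, 30.4, 3.2) = (-0.3872, 1.632, 0.856)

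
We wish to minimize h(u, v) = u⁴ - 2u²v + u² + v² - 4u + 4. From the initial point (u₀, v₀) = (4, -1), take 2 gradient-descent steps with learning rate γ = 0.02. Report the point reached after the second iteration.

(-1.05934336, -0.214784)

∇h = (4u³ - 4uv + 2u - 4, -2u² + 2v)
Step 1: at (4, -1), ∇h = (276, -34) → (4, -1) − 0.02·(276, -34) = (-1.52, -0.32)
Step 2: at (-1.52, -0.32), ∇h = (-23.032832, -5.2608) → (-1.52, -0.32) − 0.02·(-23.032832, -5.2608) = (-1.05934336, -0.214784)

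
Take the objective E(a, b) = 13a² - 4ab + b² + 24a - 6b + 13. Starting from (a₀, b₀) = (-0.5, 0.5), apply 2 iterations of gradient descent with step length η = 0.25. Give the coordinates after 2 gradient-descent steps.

(10.375, -0.625)

∇E = (26a - 4b + 24, -4a + 2b - 6)
Step 1: at (-0.5, 0.5), ∇E = (9, -3) → (-0.5, 0.5) − 0.25·(9, -3) = (-2.75, 1.25)
Step 2: at (-2.75, 1.25), ∇E = (-52.5, 7.5) → (-2.75, 1.25) − 0.25·(-52.5, 7.5) = (10.375, -0.625)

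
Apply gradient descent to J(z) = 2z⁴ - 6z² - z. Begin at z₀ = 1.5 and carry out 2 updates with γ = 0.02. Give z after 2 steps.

1.29662336

J′(z) = 8z³ - 12z - 1
z₁ = 1.5 − 0.02·8 = 1.34
z₂ = 1.34 − 0.02·2.168832 = 1.29662336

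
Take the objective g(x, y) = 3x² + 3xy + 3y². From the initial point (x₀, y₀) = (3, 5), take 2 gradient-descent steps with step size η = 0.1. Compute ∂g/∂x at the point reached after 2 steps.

-1.11

∇g = (6x + 3y, 3x + 6y)
(x₁, y₁) = (3, 5) − 0.1·(33, 39) = (-0.3, 1.1)
(x₂, y₂) = (-0.3, 1.1) − 0.1·(1.5, 5.7) = (-0.45, 0.53)
∂g/∂x at (-0.45, 0.53) = -1.11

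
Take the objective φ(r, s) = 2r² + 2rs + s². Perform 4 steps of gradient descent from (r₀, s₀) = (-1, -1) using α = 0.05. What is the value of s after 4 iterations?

∇φ = (4r + 2s, 2r + 2s)
Step 1: at (-1, -1), ∇φ = (-6, -4) → (-1, -1) − 0.05·(-6, -4) = (-0.7, -0.8)
Step 2: at (-0.7, -0.8), ∇φ = (-4.4, -3) → (-0.7, -0.8) − 0.05·(-4.4, -3) = (-0.48, -0.65)
Step 3: at (-0.48, -0.65), ∇φ = (-3.22, -2.26) → (-0.48, -0.65) − 0.05·(-3.22, -2.26) = (-0.319, -0.537)
Step 4: at (-0.319, -0.537), ∇φ = (-2.35, -1.712) → (-0.319, -0.537) − 0.05·(-2.35, -1.712) = (-0.2015, -0.4514)
s = -0.4514

-0.4514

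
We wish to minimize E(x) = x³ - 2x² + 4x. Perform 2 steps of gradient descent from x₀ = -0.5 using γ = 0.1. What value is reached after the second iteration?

E′(x) = 3x² - 4x + 4
Step 1: E′(-0.5) = 6.75; x₁ = -0.5 − 0.1·6.75 = -1.175
Step 2: E′(-1.175) = 12.841875; x₂ = -1.175 − 0.1·12.841875 = -2.4591875

-2.4591875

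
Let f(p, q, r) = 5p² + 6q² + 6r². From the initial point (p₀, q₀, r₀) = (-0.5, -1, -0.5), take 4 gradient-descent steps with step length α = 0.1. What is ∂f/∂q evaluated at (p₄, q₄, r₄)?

∇f = (10p, 12q, 12r)
(p₁, q₁, r₁) = (-0.5, -1, -0.5) − 0.1·(-5, -12, -6) = (0, 0.2, 0.1)
(p₂, q₂, r₂) = (0, 0.2, 0.1) − 0.1·(0, 2.4, 1.2) = (0, -0.04, -0.02)
(p₃, q₃, r₃) = (0, -0.04, -0.02) − 0.1·(0, -0.48, -0.24) = (0, 0.008, 0.004)
(p₄, q₄, r₄) = (0, 0.008, 0.004) − 0.1·(0, 0.096, 0.048) = (0, -0.0016, -0.0008)
∂f/∂q at (0, -0.0016, -0.0008) = -0.0192

-0.0192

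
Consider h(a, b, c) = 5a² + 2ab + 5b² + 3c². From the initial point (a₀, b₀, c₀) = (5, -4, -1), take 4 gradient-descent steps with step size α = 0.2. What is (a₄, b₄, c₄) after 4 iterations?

(2.504, 1.3376, -0.0016)

∇h = (10a + 2b, 2a + 10b, 6c)
(a₁, b₁, c₁) = (5, -4, -1) − 0.2·(42, -30, -6) = (-3.4, 2, 0.2)
(a₂, b₂, c₂) = (-3.4, 2, 0.2) − 0.2·(-30, 13.2, 1.2) = (2.6, -0.64, -0.04)
(a₃, b₃, c₃) = (2.6, -0.64, -0.04) − 0.2·(24.72, -1.2, -0.24) = (-2.344, -0.4, 0.008)
(a₄, b₄, c₄) = (-2.344, -0.4, 0.008) − 0.2·(-24.24, -8.688, 0.048) = (2.504, 1.3376, -0.0016)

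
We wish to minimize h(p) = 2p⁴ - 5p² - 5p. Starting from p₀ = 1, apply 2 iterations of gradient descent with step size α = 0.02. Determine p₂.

1.23095296

h′(p) = 8p³ - 10p - 5
p₁ = 1 − 0.02·(-7) = 1.14
p₂ = 1.14 − 0.02·(-4.547648) = 1.23095296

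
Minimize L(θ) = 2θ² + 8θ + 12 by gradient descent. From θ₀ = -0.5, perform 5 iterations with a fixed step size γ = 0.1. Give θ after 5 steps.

L′(θ) = 4θ + 8
θ₁ = -0.5 − 0.1·6 = -1.1
θ₂ = -1.1 − 0.1·3.6 = -1.46
θ₃ = -1.46 − 0.1·2.16 = -1.676
θ₄ = -1.676 − 0.1·1.296 = -1.8056
θ₅ = -1.8056 − 0.1·0.7776 = -1.88336

-1.88336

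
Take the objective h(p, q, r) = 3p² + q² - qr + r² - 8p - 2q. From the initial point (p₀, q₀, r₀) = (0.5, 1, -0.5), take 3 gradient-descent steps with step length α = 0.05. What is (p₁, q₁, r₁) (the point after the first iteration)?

∇h = (6p - 8, 2q - r - 2, -q + 2r)
(p₁, q₁, r₁) = (0.5, 1, -0.5) − 0.05·(-5, 0.5, -2) = (0.75, 0.975, -0.4)

(0.75, 0.975, -0.4)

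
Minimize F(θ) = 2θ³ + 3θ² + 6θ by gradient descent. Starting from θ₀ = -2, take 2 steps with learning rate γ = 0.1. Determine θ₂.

F′(θ) = 6θ² + 6θ + 6
θ₁ = -2 − 0.1·18 = -3.8
θ₂ = -3.8 − 0.1·69.84 = -10.784

-10.784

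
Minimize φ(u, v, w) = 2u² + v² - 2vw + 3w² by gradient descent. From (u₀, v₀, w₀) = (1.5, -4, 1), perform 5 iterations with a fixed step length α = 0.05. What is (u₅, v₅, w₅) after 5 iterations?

∇φ = (4u, 2v - 2w, -2v + 6w)
(u₁, v₁, w₁) = (1.5, -4, 1) − 0.05·(6, -10, 14) = (1.2, -3.5, 0.3)
(u₂, v₂, w₂) = (1.2, -3.5, 0.3) − 0.05·(4.8, -7.6, 8.8) = (0.96, -3.12, -0.14)
(u₃, v₃, w₃) = (0.96, -3.12, -0.14) − 0.05·(3.84, -5.96, 5.4) = (0.768, -2.822, -0.41)
(u₄, v₄, w₄) = (0.768, -2.822, -0.41) − 0.05·(3.072, -4.824, 3.184) = (0.6144, -2.5808, -0.5692)
(u₅, v₅, w₅) = (0.6144, -2.5808, -0.5692) − 0.05·(2.4576, -4.0232, 1.7464) = (0.49152, -2.37964, -0.65652)

(0.49152, -2.37964, -0.65652)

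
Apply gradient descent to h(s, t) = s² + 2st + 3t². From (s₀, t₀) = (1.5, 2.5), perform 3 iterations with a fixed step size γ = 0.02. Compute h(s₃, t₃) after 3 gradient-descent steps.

11.857838528512

∇h = (2s + 2t, 2s + 6t)
(s₁, t₁) = (1.5, 2.5) − 0.02·(8, 18) = (1.34, 2.14)
(s₂, t₂) = (1.34, 2.14) − 0.02·(6.96, 15.52) = (1.2008, 1.8296)
(s₃, t₃) = (1.2008, 1.8296) − 0.02·(6.0608, 13.3792) = (1.079584, 1.562016)
h(1.079584, 1.562016) = 11.857838528512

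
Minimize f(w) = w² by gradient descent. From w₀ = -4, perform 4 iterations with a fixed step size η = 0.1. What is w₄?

f′(w) = 2w
Step 1: f′(-4) = -8; w₁ = -4 − 0.1·(-8) = -3.2
Step 2: f′(-3.2) = -6.4; w₂ = -3.2 − 0.1·(-6.4) = -2.56
Step 3: f′(-2.56) = -5.12; w₃ = -2.56 − 0.1·(-5.12) = -2.048
Step 4: f′(-2.048) = -4.096; w₄ = -2.048 − 0.1·(-4.096) = -1.6384

-1.6384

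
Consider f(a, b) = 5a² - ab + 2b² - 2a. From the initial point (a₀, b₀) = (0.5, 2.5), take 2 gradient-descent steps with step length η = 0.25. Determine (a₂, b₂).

∇f = (10a - b - 2, -a + 4b)
(a₁, b₁) = (0.5, 2.5) − 0.25·(0.5, 9.5) = (0.375, 0.125)
(a₂, b₂) = (0.375, 0.125) − 0.25·(1.625, 0.125) = (-0.03125, 0.09375)

(-0.03125, 0.09375)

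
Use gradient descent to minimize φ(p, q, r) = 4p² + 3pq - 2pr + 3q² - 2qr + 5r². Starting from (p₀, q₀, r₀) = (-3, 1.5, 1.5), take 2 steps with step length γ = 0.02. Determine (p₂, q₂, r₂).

∇φ = (8p + 3q - 2r, 3p + 6q - 2r, -2p - 2q + 10r)
Step 1: at (-3, 1.5, 1.5), ∇φ = (-22.5, -3, 18) → (-3, 1.5, 1.5) − 0.02·(-22.5, -3, 18) = (-2.55, 1.56, 1.14)
Step 2: at (-2.55, 1.56, 1.14), ∇φ = (-18, -0.57, 13.38) → (-2.55, 1.56, 1.14) − 0.02·(-18, -0.57, 13.38) = (-2.19, 1.5714, 0.8724)

(-2.19, 1.5714, 0.8724)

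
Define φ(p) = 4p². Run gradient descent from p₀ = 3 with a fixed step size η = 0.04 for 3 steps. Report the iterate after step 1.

2.04

φ′(p) = 8p
p₁ = 3 − 0.04·24 = 2.04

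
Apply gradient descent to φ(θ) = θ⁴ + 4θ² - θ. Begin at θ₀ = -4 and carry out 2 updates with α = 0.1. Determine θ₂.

φ′(θ) = 4θ³ + 8θ - 1
Step 1: φ′(-4) = -289; θ₁ = -4 − 0.1·(-289) = 24.9
Step 2: φ′(24.9) = 61951.196; θ₂ = 24.9 − 0.1·61951.196 = -6170.2196

-6170.2196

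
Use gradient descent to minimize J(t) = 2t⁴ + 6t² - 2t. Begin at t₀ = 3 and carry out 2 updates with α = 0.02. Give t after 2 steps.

J′(t) = 8t³ + 12t - 2
t₁ = 3 − 0.02·250 = -2
t₂ = -2 − 0.02·(-90) = -0.2

-0.2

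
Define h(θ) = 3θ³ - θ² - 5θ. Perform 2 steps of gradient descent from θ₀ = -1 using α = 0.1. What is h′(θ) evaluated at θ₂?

127.261584

h′(θ) = 9θ² - 2θ - 5
Step 1: h′(-1) = 6; θ₁ = -1 − 0.1·6 = -1.6
Step 2: h′(-1.6) = 21.24; θ₂ = -1.6 − 0.1·21.24 = -3.724
h′(θ) at (-3.724) = 127.261584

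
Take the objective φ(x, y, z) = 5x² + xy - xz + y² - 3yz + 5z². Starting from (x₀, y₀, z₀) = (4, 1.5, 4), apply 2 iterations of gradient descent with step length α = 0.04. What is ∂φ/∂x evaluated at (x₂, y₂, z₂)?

∇φ = (10x + y - z, x + 2y - 3z, -x - 3y + 10z)
(x₁, y₁, z₁) = (4, 1.5, 4) − 0.04·(37.5, -5, 31.5) = (2.5, 1.7, 2.74)
(x₂, y₂, z₂) = (2.5, 1.7, 2.74) − 0.04·(23.96, -2.32, 19.8) = (1.5416, 1.7928, 1.948)
∂φ/∂x at (1.5416, 1.7928, 1.948) = 15.2608

15.2608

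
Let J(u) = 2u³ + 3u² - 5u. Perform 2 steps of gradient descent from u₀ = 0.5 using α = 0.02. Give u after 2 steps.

0.517588

J′(u) = 6u² + 6u - 5
u₁ = 0.5 − 0.02·(-0.5) = 0.51
u₂ = 0.51 − 0.02·(-0.3794) = 0.517588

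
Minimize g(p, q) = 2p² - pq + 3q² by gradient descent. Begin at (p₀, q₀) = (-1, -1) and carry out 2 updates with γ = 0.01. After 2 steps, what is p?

-0.9407

∇g = (4p - q, -p + 6q)
(p₁, q₁) = (-1, -1) − 0.01·(-3, -5) = (-0.97, -0.95)
(p₂, q₂) = (-0.97, -0.95) − 0.01·(-2.93, -4.73) = (-0.9407, -0.9027)
p = -0.9407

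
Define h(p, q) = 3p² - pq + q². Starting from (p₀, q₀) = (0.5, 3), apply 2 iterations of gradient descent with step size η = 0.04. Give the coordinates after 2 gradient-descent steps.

∇h = (6p - q, -p + 2q)
Step 1: at (0.5, 3), ∇h = (0, 5.5) → (0.5, 3) − 0.04·(0, 5.5) = (0.5, 2.78)
Step 2: at (0.5, 2.78), ∇h = (0.22, 5.06) → (0.5, 2.78) − 0.04·(0.22, 5.06) = (0.4912, 2.5776)

(0.4912, 2.5776)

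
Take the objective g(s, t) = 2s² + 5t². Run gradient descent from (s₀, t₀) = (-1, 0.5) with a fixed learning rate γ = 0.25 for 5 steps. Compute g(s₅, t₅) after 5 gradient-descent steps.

72.081298828125

∇g = (4s, 10t)
(s₁, t₁) = (-1, 0.5) − 0.25·(-4, 5) = (0, -0.75)
(s₂, t₂) = (0, -0.75) − 0.25·(0, -7.5) = (0, 1.125)
(s₃, t₃) = (0, 1.125) − 0.25·(0, 11.25) = (0, -1.6875)
(s₄, t₄) = (0, -1.6875) − 0.25·(0, -16.875) = (0, 2.53125)
(s₅, t₅) = (0, 2.53125) − 0.25·(0, 25.3125) = (0, -3.796875)
g(0, -3.796875) = 72.081298828125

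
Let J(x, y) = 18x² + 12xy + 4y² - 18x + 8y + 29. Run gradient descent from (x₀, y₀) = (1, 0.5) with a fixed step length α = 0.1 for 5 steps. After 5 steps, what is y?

-72.21808

∇J = (36x + 12y - 18, 12x + 8y + 8)
Step 1: at (1, 0.5), ∇J = (24, 24) → (1, 0.5) − 0.1·(24, 24) = (-1.4, -1.9)
Step 2: at (-1.4, -1.9), ∇J = (-91.2, -24) → (-1.4, -1.9) − 0.1·(-91.2, -24) = (7.72, 0.5)
Step 3: at (7.72, 0.5), ∇J = (265.92, 104.64) → (7.72, 0.5) − 0.1·(265.92, 104.64) = (-18.872, -9.964)
Step 4: at (-18.872, -9.964), ∇J = (-816.96, -298.176) → (-18.872, -9.964) − 0.1·(-816.96, -298.176) = (62.824, 19.8536)
Step 5: at (62.824, 19.8536), ∇J = (2481.9072, 920.7168) → (62.824, 19.8536) − 0.1·(2481.9072, 920.7168) = (-185.36672, -72.21808)
y = -72.21808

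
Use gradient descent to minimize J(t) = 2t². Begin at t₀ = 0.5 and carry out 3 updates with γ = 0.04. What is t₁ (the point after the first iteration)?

J′(t) = 4t
Step 1: J′(0.5) = 2; t₁ = 0.5 − 0.04·2 = 0.42

0.42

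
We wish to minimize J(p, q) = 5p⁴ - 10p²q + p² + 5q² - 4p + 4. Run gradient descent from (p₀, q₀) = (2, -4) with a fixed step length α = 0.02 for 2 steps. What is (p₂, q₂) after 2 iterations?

(34.1536, 1.952)

∇J = (20p³ - 20pq + 2p - 4, -10p² + 10q)
(p₁, q₁) = (2, -4) − 0.02·(320, -80) = (-4.4, -2.4)
(p₂, q₂) = (-4.4, -2.4) − 0.02·(-1927.68, -217.6) = (34.1536, 1.952)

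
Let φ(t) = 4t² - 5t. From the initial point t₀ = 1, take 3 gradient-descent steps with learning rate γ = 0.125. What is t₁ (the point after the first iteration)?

0.625

φ′(t) = 8t - 5
Step 1: φ′(1) = 3; t₁ = 1 − 0.125·3 = 0.625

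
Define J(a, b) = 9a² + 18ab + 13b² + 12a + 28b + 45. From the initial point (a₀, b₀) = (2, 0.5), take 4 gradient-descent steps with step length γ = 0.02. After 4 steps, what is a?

0.72914432

∇J = (18a + 18b + 12, 18a + 26b + 28)
Step 1: at (2, 0.5), ∇J = (57, 77) → (2, 0.5) − 0.02·(57, 77) = (0.86, -1.04)
Step 2: at (0.86, -1.04), ∇J = (8.76, 16.44) → (0.86, -1.04) − 0.02·(8.76, 16.44) = (0.6848, -1.3688)
Step 3: at (0.6848, -1.3688), ∇J = (-0.312, 4.7376) → (0.6848, -1.3688) − 0.02·(-0.312, 4.7376) = (0.69104, -1.463552)
Step 4: at (0.69104, -1.463552), ∇J = (-1.905216, 2.386368) → (0.69104, -1.463552) − 0.02·(-1.905216, 2.386368) = (0.72914432, -1.51127936)
a = 0.72914432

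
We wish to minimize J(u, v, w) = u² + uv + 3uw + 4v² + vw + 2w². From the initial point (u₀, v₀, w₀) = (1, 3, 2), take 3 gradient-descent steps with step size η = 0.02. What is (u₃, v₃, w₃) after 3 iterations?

(0.443032, 1.65212, 1.291376)

∇J = (2u + v + 3w, u + 8v + w, 3u + v + 4w)
(u₁, v₁, w₁) = (1, 3, 2) − 0.02·(11, 27, 14) = (0.78, 2.46, 1.72)
(u₂, v₂, w₂) = (0.78, 2.46, 1.72) − 0.02·(9.18, 22.18, 11.68) = (0.5964, 2.0164, 1.4864)
(u₃, v₃, w₃) = (0.5964, 2.0164, 1.4864) − 0.02·(7.6684, 18.214, 9.7512) = (0.443032, 1.65212, 1.291376)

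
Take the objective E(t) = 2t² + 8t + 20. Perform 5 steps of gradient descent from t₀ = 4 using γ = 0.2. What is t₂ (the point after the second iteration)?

E′(t) = 4t + 8
Step 1: E′(4) = 24; t₁ = 4 − 0.2·24 = -0.8
Step 2: E′(-0.8) = 4.8; t₂ = -0.8 − 0.2·4.8 = -1.76

-1.76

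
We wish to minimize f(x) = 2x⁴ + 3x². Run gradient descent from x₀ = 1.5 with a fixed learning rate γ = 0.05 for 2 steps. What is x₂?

-0.1992

f′(x) = 8x³ + 6x
Step 1: f′(1.5) = 36; x₁ = 1.5 − 0.05·36 = -0.3
Step 2: f′(-0.3) = -2.016; x₂ = -0.3 − 0.05·(-2.016) = -0.1992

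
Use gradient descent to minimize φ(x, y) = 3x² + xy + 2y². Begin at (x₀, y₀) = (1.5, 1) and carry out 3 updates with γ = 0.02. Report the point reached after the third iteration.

(0.9752, 0.706852)

∇φ = (6x + y, x + 4y)
Step 1: at (1.5, 1), ∇φ = (10, 5.5) → (1.5, 1) − 0.02·(10, 5.5) = (1.3, 0.89)
Step 2: at (1.3, 0.89), ∇φ = (8.69, 4.86) → (1.3, 0.89) − 0.02·(8.69, 4.86) = (1.1262, 0.7928)
Step 3: at (1.1262, 0.7928), ∇φ = (7.55, 4.2974) → (1.1262, 0.7928) − 0.02·(7.55, 4.2974) = (0.9752, 0.706852)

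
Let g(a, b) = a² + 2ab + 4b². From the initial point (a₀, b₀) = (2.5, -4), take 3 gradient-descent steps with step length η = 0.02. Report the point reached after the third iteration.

(2.612512, -2.631232)

∇g = (2a + 2b, 2a + 8b)
Step 1: at (2.5, -4), ∇g = (-3, -27) → (2.5, -4) − 0.02·(-3, -27) = (2.56, -3.46)
Step 2: at (2.56, -3.46), ∇g = (-1.8, -22.56) → (2.56, -3.46) − 0.02·(-1.8, -22.56) = (2.596, -3.0088)
Step 3: at (2.596, -3.0088), ∇g = (-0.8256, -18.8784) → (2.596, -3.0088) − 0.02·(-0.8256, -18.8784) = (2.612512, -2.631232)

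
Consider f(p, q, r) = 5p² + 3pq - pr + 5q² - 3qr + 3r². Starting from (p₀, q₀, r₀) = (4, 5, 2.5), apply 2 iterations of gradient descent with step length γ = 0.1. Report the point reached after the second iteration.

∇f = (10p + 3q - r, 3p + 10q - 3r, -p - 3q + 6r)
(p₁, q₁, r₁) = (4, 5, 2.5) − 0.1·(52.5, 54.5, -4) = (-1.25, -0.45, 2.9)
(p₂, q₂, r₂) = (-1.25, -0.45, 2.9) − 0.1·(-16.75, -16.95, 20) = (0.425, 1.245, 0.9)

(0.425, 1.245, 0.9)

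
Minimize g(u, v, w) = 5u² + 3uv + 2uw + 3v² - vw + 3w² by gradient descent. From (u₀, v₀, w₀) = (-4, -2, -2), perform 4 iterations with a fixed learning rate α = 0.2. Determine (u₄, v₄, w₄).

(-15.4944, -7.184, -4.048)

∇g = (10u + 3v + 2w, 3u + 6v - w, 2u - v + 6w)
(u₁, v₁, w₁) = (-4, -2, -2) − 0.2·(-50, -22, -18) = (6, 2.4, 1.6)
(u₂, v₂, w₂) = (6, 2.4, 1.6) − 0.2·(70.4, 30.8, 19.2) = (-8.08, -3.76, -2.24)
(u₃, v₃, w₃) = (-8.08, -3.76, -2.24) − 0.2·(-96.56, -44.56, -25.84) = (11.232, 5.152, 2.928)
(u₄, v₄, w₄) = (11.232, 5.152, 2.928) − 0.2·(133.632, 61.68, 34.88) = (-15.4944, -7.184, -4.048)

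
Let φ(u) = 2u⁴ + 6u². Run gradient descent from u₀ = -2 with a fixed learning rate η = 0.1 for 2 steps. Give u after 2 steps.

φ′(u) = 8u³ + 12u
Step 1: φ′(-2) = -88; u₁ = -2 − 0.1·(-88) = 6.8
Step 2: φ′(6.8) = 2597.056; u₂ = 6.8 − 0.1·2597.056 = -252.9056

-252.9056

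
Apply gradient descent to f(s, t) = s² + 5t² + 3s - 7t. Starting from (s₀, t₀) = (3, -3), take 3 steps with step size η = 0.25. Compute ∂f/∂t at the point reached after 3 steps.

∇f = (2s + 3, 10t - 7)
Step 1: at (3, -3), ∇f = (9, -37) → (3, -3) − 0.25·(9, -37) = (0.75, 6.25)
Step 2: at (0.75, 6.25), ∇f = (4.5, 55.5) → (0.75, 6.25) − 0.25·(4.5, 55.5) = (-0.375, -7.625)
Step 3: at (-0.375, -7.625), ∇f = (2.25, -83.25) → (-0.375, -7.625) − 0.25·(2.25, -83.25) = (-0.9375, 13.1875)
∂f/∂t at (-0.9375, 13.1875) = 124.875

124.875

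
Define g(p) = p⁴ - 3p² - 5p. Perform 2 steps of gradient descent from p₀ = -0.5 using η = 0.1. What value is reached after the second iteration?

0.10625

g′(p) = 4p³ - 6p - 5
Step 1: g′(-0.5) = -2.5; p₁ = -0.5 − 0.1·(-2.5) = -0.25
Step 2: g′(-0.25) = -3.5625; p₂ = -0.25 − 0.1·(-3.5625) = 0.10625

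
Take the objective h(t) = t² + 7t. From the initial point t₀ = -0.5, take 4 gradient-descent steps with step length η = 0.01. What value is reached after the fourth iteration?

-0.73289552

h′(t) = 2t + 7
Step 1: h′(-0.5) = 6; t₁ = -0.5 − 0.01·6 = -0.56
Step 2: h′(-0.56) = 5.88; t₂ = -0.56 − 0.01·5.88 = -0.6188
Step 3: h′(-0.6188) = 5.7624; t₃ = -0.6188 − 0.01·5.7624 = -0.676424
Step 4: h′(-0.676424) = 5.647152; t₄ = -0.676424 − 0.01·5.647152 = -0.73289552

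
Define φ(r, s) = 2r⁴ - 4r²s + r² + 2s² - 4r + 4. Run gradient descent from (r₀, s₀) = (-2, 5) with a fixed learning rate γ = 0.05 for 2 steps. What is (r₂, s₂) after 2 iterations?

∇φ = (8r³ - 8rs + 2r - 4, -4r² + 4s)
Step 1: at (-2, 5), ∇φ = (8, 4) → (-2, 5) − 0.05·(8, 4) = (-2.4, 4.8)
Step 2: at (-2.4, 4.8), ∇φ = (-27.232, -3.84) → (-2.4, 4.8) − 0.05·(-27.232, -3.84) = (-1.0384, 4.992)

(-1.0384, 4.992)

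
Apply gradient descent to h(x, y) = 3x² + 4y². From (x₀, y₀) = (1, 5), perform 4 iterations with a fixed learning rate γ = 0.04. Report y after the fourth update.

1.0690688

∇h = (6x, 8y)
Step 1: at (1, 5), ∇h = (6, 40) → (1, 5) − 0.04·(6, 40) = (0.76, 3.4)
Step 2: at (0.76, 3.4), ∇h = (4.56, 27.2) → (0.76, 3.4) − 0.04·(4.56, 27.2) = (0.5776, 2.312)
Step 3: at (0.5776, 2.312), ∇h = (3.4656, 18.496) → (0.5776, 2.312) − 0.04·(3.4656, 18.496) = (0.438976, 1.57216)
Step 4: at (0.438976, 1.57216), ∇h = (2.633856, 12.57728) → (0.438976, 1.57216) − 0.04·(2.633856, 12.57728) = (0.33362176, 1.0690688)
y = 1.0690688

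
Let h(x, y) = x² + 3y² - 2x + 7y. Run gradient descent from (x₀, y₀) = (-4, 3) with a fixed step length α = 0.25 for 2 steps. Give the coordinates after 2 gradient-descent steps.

(-0.25, -0.125)

∇h = (2x - 2, 6y + 7)
(x₁, y₁) = (-4, 3) − 0.25·(-10, 25) = (-1.5, -3.25)
(x₂, y₂) = (-1.5, -3.25) − 0.25·(-5, -12.5) = (-0.25, -0.125)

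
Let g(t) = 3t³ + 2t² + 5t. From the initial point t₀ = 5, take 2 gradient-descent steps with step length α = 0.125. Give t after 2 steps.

g′(t) = 9t² + 4t + 5
Step 1: g′(5) = 250; t₁ = 5 − 0.125·250 = -26.25
Step 2: g′(-26.25) = 6101.5625; t₂ = -26.25 − 0.125·6101.5625 = -788.9453125

-788.9453125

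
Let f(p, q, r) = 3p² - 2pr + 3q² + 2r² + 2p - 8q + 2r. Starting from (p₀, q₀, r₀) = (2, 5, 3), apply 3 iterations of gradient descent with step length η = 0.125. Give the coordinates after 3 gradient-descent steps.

(0.078125, 1.390625, 0.296875)

∇f = (6p - 2r + 2, 6q - 8, -2p + 4r + 2)
Step 1: at (2, 5, 3), ∇f = (8, 22, 10) → (2, 5, 3) − 0.125·(8, 22, 10) = (1, 2.25, 1.75)
Step 2: at (1, 2.25, 1.75), ∇f = (4.5, 5.5, 7) → (1, 2.25, 1.75) − 0.125·(4.5, 5.5, 7) = (0.4375, 1.5625, 0.875)
Step 3: at (0.4375, 1.5625, 0.875), ∇f = (2.875, 1.375, 4.625) → (0.4375, 1.5625, 0.875) − 0.125·(2.875, 1.375, 4.625) = (0.078125, 1.390625, 0.296875)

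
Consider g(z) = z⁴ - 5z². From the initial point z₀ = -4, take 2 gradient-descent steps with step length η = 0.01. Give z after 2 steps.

g′(z) = 4z³ - 10z
Step 1: g′(-4) = -216; z₁ = -4 − 0.01·(-216) = -1.84
Step 2: g′(-1.84) = -6.518016; z₂ = -1.84 − 0.01·(-6.518016) = -1.77481984

-1.77481984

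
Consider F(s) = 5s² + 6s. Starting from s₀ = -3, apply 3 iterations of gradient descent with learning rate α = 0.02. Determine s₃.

F′(s) = 10s + 6
Step 1: F′(-3) = -24; s₁ = -3 − 0.02·(-24) = -2.52
Step 2: F′(-2.52) = -19.2; s₂ = -2.52 − 0.02·(-19.2) = -2.136
Step 3: F′(-2.136) = -15.36; s₃ = -2.136 − 0.02·(-15.36) = -1.8288

-1.8288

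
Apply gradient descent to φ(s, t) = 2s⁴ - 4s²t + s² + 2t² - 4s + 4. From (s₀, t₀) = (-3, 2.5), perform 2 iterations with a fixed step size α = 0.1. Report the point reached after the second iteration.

∇φ = (8s³ - 8st + 2s - 4, -4s² + 4t)
Step 1: at (-3, 2.5), ∇φ = (-166, -26) → (-3, 2.5) − 0.1·(-166, -26) = (13.6, 5.1)
Step 2: at (13.6, 5.1), ∇φ = (19591.968, -719.44) → (13.6, 5.1) − 0.1·(19591.968, -719.44) = (-1945.5968, 77.044)

(-1945.5968, 77.044)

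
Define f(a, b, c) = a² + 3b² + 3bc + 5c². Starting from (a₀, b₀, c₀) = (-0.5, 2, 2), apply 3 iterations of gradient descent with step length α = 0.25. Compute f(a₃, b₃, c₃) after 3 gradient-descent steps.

∇f = (2a, 6b + 3c, 3b + 10c)
Step 1: at (-0.5, 2, 2), ∇f = (-1, 18, 26) → (-0.5, 2, 2) − 0.25·(-1, 18, 26) = (-0.25, -2.5, -4.5)
Step 2: at (-0.25, -2.5, -4.5), ∇f = (-0.5, -28.5, -52.5) → (-0.25, -2.5, -4.5) − 0.25·(-0.5, -28.5, -52.5) = (-0.125, 4.625, 8.625)
Step 3: at (-0.125, 4.625, 8.625), ∇f = (-0.25, 53.625, 100.125) → (-0.125, 4.625, 8.625) − 0.25·(-0.25, 53.625, 100.125) = (-0.0625, -8.78125, -16.40625)
f(-0.0625, -8.78125, -16.40625) = 2009.3623046875

2009.3623046875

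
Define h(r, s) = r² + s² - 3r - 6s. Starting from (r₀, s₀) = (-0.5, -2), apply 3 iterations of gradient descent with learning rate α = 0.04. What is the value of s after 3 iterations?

∇h = (2r - 3, 2s - 6)
Step 1: at (-0.5, -2), ∇h = (-4, -10) → (-0.5, -2) − 0.04·(-4, -10) = (-0.34, -1.6)
Step 2: at (-0.34, -1.6), ∇h = (-3.68, -9.2) → (-0.34, -1.6) − 0.04·(-3.68, -9.2) = (-0.1928, -1.232)
Step 3: at (-0.1928, -1.232), ∇h = (-3.3856, -8.464) → (-0.1928, -1.232) − 0.04·(-3.3856, -8.464) = (-0.057376, -0.89344)
s = -0.89344

-0.89344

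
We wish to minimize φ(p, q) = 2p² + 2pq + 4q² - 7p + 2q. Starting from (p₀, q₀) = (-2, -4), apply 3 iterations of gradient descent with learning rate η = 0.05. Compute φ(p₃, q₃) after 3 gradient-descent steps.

∇φ = (4p + 2q - 7, 2p + 8q + 2)
Step 1: at (-2, -4), ∇φ = (-23, -34) → (-2, -4) − 0.05·(-23, -34) = (-0.85, -2.3)
Step 2: at (-0.85, -2.3), ∇φ = (-15, -18.1) → (-0.85, -2.3) − 0.05·(-15, -18.1) = (-0.1, -1.395)
Step 3: at (-0.1, -1.395), ∇φ = (-10.19, -9.36) → (-0.1, -1.395) − 0.05·(-10.19, -9.36) = (0.4095, -0.927)
φ(0.4095, -0.927) = -1.7070165

-1.7070165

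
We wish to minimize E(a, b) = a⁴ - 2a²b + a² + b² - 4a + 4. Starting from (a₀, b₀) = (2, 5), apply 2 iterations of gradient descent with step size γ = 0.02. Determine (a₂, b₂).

∇E = (4a³ - 4ab + 2a - 4, -2a² + 2b)
(a₁, b₁) = (2, 5) − 0.02·(-8, 2) = (2.16, 4.96)
(a₂, b₂) = (2.16, 4.96) − 0.02·(-2.223616, 0.5888) = (2.20447232, 4.948224)

(2.20447232, 4.948224)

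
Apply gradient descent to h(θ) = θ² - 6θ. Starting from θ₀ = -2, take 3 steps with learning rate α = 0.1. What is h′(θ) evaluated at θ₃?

h′(θ) = 2θ - 6
Step 1: h′(-2) = -10; θ₁ = -2 − 0.1·(-10) = -1
Step 2: h′(-1) = -8; θ₂ = -1 − 0.1·(-8) = -0.2
Step 3: h′(-0.2) = -6.4; θ₃ = -0.2 − 0.1·(-6.4) = 0.44
h′(θ) at (0.44) = -5.12

-5.12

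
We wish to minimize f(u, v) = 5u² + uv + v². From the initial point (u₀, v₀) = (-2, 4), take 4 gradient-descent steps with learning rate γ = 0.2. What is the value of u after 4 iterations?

∇f = (10u + v, u + 2v)
(u₁, v₁) = (-2, 4) − 0.2·(-16, 6) = (1.2, 2.8)
(u₂, v₂) = (1.2, 2.8) − 0.2·(14.8, 6.8) = (-1.76, 1.44)
(u₃, v₃) = (-1.76, 1.44) − 0.2·(-16.16, 1.12) = (1.472, 1.216)
(u₄, v₄) = (1.472, 1.216) − 0.2·(15.936, 3.904) = (-1.7152, 0.4352)
u = -1.7152

-1.7152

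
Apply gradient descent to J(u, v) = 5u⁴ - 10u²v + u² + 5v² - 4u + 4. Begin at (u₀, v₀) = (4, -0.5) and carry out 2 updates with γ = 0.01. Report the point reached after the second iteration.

∇J = (20u³ - 20uv + 2u - 4, -10u² + 10v)
(u₁, v₁) = (4, -0.5) − 0.01·(1324, -165) = (-9.24, 1.15)
(u₂, v₂) = (-9.24, 1.15) − 0.01·(-15587.74048, -842.276) = (146.6374048, 9.57276)

(146.6374048, 9.57276)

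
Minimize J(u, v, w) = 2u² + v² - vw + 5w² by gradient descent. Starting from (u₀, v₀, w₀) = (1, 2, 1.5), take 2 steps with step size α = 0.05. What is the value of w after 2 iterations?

∇J = (4u, 2v - w, -v + 10w)
(u₁, v₁, w₁) = (1, 2, 1.5) − 0.05·(4, 2.5, 13) = (0.8, 1.875, 0.85)
(u₂, v₂, w₂) = (0.8, 1.875, 0.85) − 0.05·(3.2, 2.9, 6.625) = (0.64, 1.73, 0.51875)
w = 0.51875

0.51875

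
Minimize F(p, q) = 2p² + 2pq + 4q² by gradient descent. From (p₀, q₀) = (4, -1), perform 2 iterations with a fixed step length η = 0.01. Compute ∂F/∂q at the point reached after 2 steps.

-0.5264

∇F = (4p + 2q, 2p + 8q)
(p₁, q₁) = (4, -1) − 0.01·(14, 0) = (3.86, -1)
(p₂, q₂) = (3.86, -1) − 0.01·(13.44, -0.28) = (3.7256, -0.9972)
∂F/∂q at (3.7256, -0.9972) = -0.5264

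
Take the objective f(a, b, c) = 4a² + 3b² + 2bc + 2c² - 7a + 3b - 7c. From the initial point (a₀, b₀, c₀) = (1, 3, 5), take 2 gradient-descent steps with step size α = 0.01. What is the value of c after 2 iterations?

4.6338

∇f = (8a - 7, 6b + 2c + 3, 2b + 4c - 7)
Step 1: at (1, 3, 5), ∇f = (1, 31, 19) → (1, 3, 5) − 0.01·(1, 31, 19) = (0.99, 2.69, 4.81)
Step 2: at (0.99, 2.69, 4.81), ∇f = (0.92, 28.76, 17.62) → (0.99, 2.69, 4.81) − 0.01·(0.92, 28.76, 17.62) = (0.9808, 2.4024, 4.6338)
c = 4.6338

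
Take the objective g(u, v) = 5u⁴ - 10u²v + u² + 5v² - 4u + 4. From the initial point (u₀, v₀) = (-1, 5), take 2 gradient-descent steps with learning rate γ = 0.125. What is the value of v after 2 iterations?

∇g = (20u³ - 20uv + 2u - 4, -10u² + 10v)
Step 1: at (-1, 5), ∇g = (74, 40) → (-1, 5) − 0.125·(74, 40) = (-10.25, 0)
Step 2: at (-10.25, 0), ∇g = (-21562.3125, -1050.625) → (-10.25, 0) − 0.125·(-21562.3125, -1050.625) = (2685.0390625, 131.328125)
v = 131.328125

131.328125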